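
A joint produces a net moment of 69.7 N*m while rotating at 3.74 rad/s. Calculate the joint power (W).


P = M * omega
P = 69.7 * 3.74
P = 260.6780


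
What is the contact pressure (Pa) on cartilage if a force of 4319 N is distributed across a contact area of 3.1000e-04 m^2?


P = F / A
P = 4319 / 3.1000e-04
P = 1.3932e+07


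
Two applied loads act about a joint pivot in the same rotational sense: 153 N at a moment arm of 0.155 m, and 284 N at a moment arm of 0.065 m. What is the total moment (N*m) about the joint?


M = F1 * d1 + F2 * d2
M = 153 * 0.155 + 284 * 0.065
M = 23.7150 + 18.4600
M = 42.1750


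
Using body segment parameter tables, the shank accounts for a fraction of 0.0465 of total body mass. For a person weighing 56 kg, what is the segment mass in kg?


m_segment = body_mass * fraction
m_segment = 56 * 0.0465
m_segment = 2.6040


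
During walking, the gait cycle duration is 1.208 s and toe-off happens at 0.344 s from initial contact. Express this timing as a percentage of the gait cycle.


pct = (event_time / cycle_time) * 100
pct = (0.344 / 1.208) * 100
ratio = 0.2848
pct = 28.4768


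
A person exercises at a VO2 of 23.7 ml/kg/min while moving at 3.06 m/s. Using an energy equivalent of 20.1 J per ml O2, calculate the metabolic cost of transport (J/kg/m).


Power per kg = VO2 * 20.1 / 60
Power per kg = 23.7 * 20.1 / 60 = 7.9395 W/kg
Cost = power_per_kg / speed
Cost = 7.9395 / 3.06
Cost = 2.5946


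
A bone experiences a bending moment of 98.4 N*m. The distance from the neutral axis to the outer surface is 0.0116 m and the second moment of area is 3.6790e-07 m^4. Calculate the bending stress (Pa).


sigma = M * c / I
sigma = 98.4 * 0.0116 / 3.6790e-07
M * c = 1.1414
sigma = 3.1026e+06


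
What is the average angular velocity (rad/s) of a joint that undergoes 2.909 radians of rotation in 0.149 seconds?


omega = delta_theta / delta_t
omega = 2.909 / 0.149
omega = 19.5235


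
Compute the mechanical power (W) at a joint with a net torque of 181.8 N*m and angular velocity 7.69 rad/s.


P = M * omega
P = 181.8 * 7.69
P = 1398.0420


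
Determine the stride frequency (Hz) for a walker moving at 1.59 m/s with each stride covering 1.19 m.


f = v / stride_length
f = 1.59 / 1.19
f = 1.3361


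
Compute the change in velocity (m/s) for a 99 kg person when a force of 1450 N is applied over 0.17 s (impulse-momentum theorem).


J = F * dt = 1450 * 0.17 = 246.5000 N*s
delta_v = J / m
delta_v = 246.5000 / 99
delta_v = 2.4899


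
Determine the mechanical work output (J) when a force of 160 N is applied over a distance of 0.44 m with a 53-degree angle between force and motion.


W = F * d * cos(theta)
theta = 53 deg = 0.9250 rad
cos(theta) = 0.6018
W = 160 * 0.44 * 0.6018
W = 42.3678


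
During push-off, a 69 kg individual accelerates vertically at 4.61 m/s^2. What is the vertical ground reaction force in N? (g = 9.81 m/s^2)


GRF = m * (g + a)
GRF = 69 * (9.81 + 4.61)
GRF = 69 * 14.4200
GRF = 994.9800


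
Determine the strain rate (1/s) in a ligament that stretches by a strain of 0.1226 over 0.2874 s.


strain_rate = delta_strain / delta_t
strain_rate = 0.1226 / 0.2874
strain_rate = 0.4266


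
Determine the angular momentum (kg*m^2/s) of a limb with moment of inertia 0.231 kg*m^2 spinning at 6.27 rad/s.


L = I * omega
L = 0.231 * 6.27
L = 1.4484


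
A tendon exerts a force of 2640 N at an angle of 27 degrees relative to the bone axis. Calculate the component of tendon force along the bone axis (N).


F_eff = F_tendon * cos(theta)
theta = 27 deg = 0.4712 rad
cos(theta) = 0.8910
F_eff = 2640 * 0.8910
F_eff = 2352.2572


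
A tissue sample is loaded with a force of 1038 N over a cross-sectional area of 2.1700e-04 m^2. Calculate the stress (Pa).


stress = F / A
stress = 1038 / 2.1700e-04
stress = 4.7834e+06


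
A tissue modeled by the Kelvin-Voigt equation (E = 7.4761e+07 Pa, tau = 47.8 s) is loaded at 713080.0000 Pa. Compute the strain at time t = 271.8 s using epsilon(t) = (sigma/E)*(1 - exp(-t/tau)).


epsilon(t) = (sigma/E) * (1 - exp(-t/tau))
sigma/E = 713080.0000 / 7.4761e+07 = 0.0095
exp(-t/tau) = exp(-271.8 / 47.8) = 0.0034
epsilon = 0.0095 * (1 - 0.0034)
epsilon = 0.0095


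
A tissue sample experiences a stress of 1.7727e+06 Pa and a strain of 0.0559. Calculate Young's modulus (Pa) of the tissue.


E = stress / strain
E = 1.7727e+06 / 0.0559
E = 3.1712e+07


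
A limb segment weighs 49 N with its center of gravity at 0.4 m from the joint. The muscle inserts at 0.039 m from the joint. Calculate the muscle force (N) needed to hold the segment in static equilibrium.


F_muscle = W * d_load / d_muscle
F_muscle = 49 * 0.4 / 0.039
Numerator = 19.6000
F_muscle = 502.5641


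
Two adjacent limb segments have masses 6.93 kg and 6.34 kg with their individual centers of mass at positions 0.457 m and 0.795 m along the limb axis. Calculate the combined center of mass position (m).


COM = (m1*x1 + m2*x2) / (m1 + m2)
COM = (6.93*0.457 + 6.34*0.795) / (6.93 + 6.34)
Numerator = 8.2073
Denominator = 13.2700
COM = 0.6185


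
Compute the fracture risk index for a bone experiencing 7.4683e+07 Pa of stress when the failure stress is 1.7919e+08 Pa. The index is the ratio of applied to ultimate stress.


FRI = applied / ultimate
FRI = 7.4683e+07 / 1.7919e+08
FRI = 0.4168


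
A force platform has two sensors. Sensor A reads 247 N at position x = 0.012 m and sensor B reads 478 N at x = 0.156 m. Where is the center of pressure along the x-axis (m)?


COP_x = (F1*x1 + F2*x2) / (F1 + F2)
COP_x = (247*0.012 + 478*0.156) / (247 + 478)
Numerator = 77.5320
Denominator = 725
COP_x = 0.1069


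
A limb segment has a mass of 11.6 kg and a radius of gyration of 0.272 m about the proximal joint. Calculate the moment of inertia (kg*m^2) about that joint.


I = m * k^2
I = 11.6 * 0.272^2
k^2 = 0.0740
I = 0.8582


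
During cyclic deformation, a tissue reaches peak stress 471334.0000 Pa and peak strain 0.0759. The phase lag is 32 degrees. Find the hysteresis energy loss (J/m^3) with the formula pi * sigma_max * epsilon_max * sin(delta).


E_loss = pi * sigma_max * epsilon_max * sin(delta)
delta = 32 deg = 0.5585 rad
sin(delta) = 0.5299
E_loss = pi * 471334.0000 * 0.0759 * 0.5299
E_loss = 59556.6314


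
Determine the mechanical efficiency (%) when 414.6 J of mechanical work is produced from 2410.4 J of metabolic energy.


eta = (W_mech / E_meta) * 100
eta = (414.6 / 2410.4) * 100
ratio = 0.1720
eta = 17.2005


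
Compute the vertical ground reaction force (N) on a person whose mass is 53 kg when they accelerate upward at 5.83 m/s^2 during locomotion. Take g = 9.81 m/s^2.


GRF = m * (g + a)
GRF = 53 * (9.81 + 5.83)
GRF = 53 * 15.6400
GRF = 828.9200


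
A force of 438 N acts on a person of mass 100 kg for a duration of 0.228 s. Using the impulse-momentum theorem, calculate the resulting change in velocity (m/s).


J = F * dt = 438 * 0.228 = 99.8640 N*s
delta_v = J / m
delta_v = 99.8640 / 100
delta_v = 0.9986


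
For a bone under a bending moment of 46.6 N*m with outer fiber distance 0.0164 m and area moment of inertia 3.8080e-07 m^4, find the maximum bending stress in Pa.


sigma = M * c / I
sigma = 46.6 * 0.0164 / 3.8080e-07
M * c = 0.7642
sigma = 2.0069e+06


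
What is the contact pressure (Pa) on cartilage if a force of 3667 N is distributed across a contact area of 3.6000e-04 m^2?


P = F / A
P = 3667 / 3.6000e-04
P = 1.0186e+07


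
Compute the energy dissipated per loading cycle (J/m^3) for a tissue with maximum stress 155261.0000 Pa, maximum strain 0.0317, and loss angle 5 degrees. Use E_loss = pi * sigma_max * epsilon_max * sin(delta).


E_loss = pi * sigma_max * epsilon_max * sin(delta)
delta = 5 deg = 0.0873 rad
sin(delta) = 0.0872
E_loss = pi * 155261.0000 * 0.0317 * 0.0872
E_loss = 1347.6202


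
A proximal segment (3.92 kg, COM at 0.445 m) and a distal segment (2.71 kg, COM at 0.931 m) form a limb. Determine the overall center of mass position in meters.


COM = (m1*x1 + m2*x2) / (m1 + m2)
COM = (3.92*0.445 + 2.71*0.931) / (3.92 + 2.71)
Numerator = 4.2674
Denominator = 6.6300
COM = 0.6437


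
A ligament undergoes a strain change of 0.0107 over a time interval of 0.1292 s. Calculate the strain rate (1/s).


strain_rate = delta_strain / delta_t
strain_rate = 0.0107 / 0.1292
strain_rate = 0.0828


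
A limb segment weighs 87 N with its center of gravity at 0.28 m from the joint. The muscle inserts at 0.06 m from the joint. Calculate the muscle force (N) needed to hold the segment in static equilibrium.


F_muscle = W * d_load / d_muscle
F_muscle = 87 * 0.28 / 0.06
Numerator = 24.3600
F_muscle = 406.0000


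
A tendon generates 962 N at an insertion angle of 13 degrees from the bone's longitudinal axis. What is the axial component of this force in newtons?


F_eff = F_tendon * cos(theta)
theta = 13 deg = 0.2269 rad
cos(theta) = 0.9744
F_eff = 962 * 0.9744
F_eff = 937.3440


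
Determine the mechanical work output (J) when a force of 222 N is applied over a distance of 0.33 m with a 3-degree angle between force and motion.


W = F * d * cos(theta)
theta = 3 deg = 0.0524 rad
cos(theta) = 0.9986
W = 222 * 0.33 * 0.9986
W = 73.1596


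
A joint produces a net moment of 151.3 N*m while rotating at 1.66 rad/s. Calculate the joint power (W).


P = M * omega
P = 151.3 * 1.66
P = 251.1580


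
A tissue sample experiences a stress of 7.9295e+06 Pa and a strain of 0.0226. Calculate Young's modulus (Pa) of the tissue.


E = stress / strain
E = 7.9295e+06 / 0.0226
E = 3.5086e+08


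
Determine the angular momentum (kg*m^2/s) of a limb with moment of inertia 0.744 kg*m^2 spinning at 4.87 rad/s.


L = I * omega
L = 0.744 * 4.87
L = 3.6233


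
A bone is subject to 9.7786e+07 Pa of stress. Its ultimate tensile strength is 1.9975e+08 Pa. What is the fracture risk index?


FRI = applied / ultimate
FRI = 9.7786e+07 / 1.9975e+08
FRI = 0.4895


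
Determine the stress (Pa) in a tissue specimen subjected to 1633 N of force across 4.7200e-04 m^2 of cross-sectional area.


stress = F / A
stress = 1633 / 4.7200e-04
stress = 3.4597e+06


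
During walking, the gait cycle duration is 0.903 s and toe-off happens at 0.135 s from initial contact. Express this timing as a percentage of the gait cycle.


pct = (event_time / cycle_time) * 100
pct = (0.135 / 0.903) * 100
ratio = 0.1495
pct = 14.9502


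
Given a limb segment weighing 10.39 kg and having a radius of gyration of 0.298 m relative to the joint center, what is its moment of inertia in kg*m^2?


I = m * k^2
I = 10.39 * 0.298^2
k^2 = 0.0888
I = 0.9227


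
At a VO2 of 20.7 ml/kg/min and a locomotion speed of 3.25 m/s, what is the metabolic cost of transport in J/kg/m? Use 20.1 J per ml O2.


Power per kg = VO2 * 20.1 / 60
Power per kg = 20.7 * 20.1 / 60 = 6.9345 W/kg
Cost = power_per_kg / speed
Cost = 6.9345 / 3.25
Cost = 2.1337


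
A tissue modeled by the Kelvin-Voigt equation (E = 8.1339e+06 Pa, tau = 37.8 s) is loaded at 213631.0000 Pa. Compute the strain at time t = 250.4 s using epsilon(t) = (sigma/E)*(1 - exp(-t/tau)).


epsilon(t) = (sigma/E) * (1 - exp(-t/tau))
sigma/E = 213631.0000 / 8.1339e+06 = 0.0263
exp(-t/tau) = exp(-250.4 / 37.8) = 0.0013
epsilon = 0.0263 * (1 - 0.0013)
epsilon = 0.0262


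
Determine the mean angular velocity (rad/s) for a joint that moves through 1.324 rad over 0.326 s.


omega = delta_theta / delta_t
omega = 1.324 / 0.326
omega = 4.0613


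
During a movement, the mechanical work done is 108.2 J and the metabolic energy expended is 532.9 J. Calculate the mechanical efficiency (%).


eta = (W_mech / E_meta) * 100
eta = (108.2 / 532.9) * 100
ratio = 0.2030
eta = 20.3040


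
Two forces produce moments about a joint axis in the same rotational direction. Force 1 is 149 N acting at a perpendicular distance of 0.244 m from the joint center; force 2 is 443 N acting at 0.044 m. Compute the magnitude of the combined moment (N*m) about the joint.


M = F1 * d1 + F2 * d2
M = 149 * 0.244 + 443 * 0.044
M = 36.3560 + 19.4920
M = 55.8480


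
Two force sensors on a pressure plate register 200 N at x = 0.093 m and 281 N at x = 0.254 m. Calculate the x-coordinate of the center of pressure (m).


COP_x = (F1*x1 + F2*x2) / (F1 + F2)
COP_x = (200*0.093 + 281*0.254) / (200 + 281)
Numerator = 89.9740
Denominator = 481
COP_x = 0.1871


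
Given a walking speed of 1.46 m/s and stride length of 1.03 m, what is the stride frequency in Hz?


f = v / stride_length
f = 1.46 / 1.03
f = 1.4175


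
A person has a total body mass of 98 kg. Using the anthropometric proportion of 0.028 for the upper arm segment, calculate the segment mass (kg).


m_segment = body_mass * fraction
m_segment = 98 * 0.028
m_segment = 2.7440


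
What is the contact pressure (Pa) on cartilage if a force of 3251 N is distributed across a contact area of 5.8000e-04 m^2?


P = F / A
P = 3251 / 5.8000e-04
P = 5.6052e+06


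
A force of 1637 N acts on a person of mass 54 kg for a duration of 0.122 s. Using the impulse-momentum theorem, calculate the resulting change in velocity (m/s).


J = F * dt = 1637 * 0.122 = 199.7140 N*s
delta_v = J / m
delta_v = 199.7140 / 54
delta_v = 3.6984


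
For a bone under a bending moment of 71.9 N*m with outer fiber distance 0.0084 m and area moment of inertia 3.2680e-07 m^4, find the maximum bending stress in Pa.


sigma = M * c / I
sigma = 71.9 * 0.0084 / 3.2680e-07
M * c = 0.6040
sigma = 1.8481e+06


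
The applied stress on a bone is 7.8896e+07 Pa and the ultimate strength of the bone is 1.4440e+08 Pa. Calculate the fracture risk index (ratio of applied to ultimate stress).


FRI = applied / ultimate
FRI = 7.8896e+07 / 1.4440e+08
FRI = 0.5464


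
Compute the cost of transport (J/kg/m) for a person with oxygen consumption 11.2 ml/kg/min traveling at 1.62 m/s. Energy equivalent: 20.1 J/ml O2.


Power per kg = VO2 * 20.1 / 60
Power per kg = 11.2 * 20.1 / 60 = 3.7520 W/kg
Cost = power_per_kg / speed
Cost = 3.7520 / 1.62
Cost = 2.3160


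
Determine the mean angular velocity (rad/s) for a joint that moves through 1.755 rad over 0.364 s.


omega = delta_theta / delta_t
omega = 1.755 / 0.364
omega = 4.8214


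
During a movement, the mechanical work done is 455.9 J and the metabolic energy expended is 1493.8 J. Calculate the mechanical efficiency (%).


eta = (W_mech / E_meta) * 100
eta = (455.9 / 1493.8) * 100
ratio = 0.3052
eta = 30.5195


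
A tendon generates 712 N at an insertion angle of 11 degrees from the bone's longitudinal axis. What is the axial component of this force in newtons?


F_eff = F_tendon * cos(theta)
theta = 11 deg = 0.1920 rad
cos(theta) = 0.9816
F_eff = 712 * 0.9816
F_eff = 698.9186


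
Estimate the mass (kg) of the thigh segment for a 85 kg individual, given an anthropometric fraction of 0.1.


m_segment = body_mass * fraction
m_segment = 85 * 0.1
m_segment = 8.5000


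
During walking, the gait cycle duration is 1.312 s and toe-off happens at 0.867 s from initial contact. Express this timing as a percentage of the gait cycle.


pct = (event_time / cycle_time) * 100
pct = (0.867 / 1.312) * 100
ratio = 0.6608
pct = 66.0823


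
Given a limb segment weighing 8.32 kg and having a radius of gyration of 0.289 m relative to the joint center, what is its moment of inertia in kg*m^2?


I = m * k^2
I = 8.32 * 0.289^2
k^2 = 0.0835
I = 0.6949


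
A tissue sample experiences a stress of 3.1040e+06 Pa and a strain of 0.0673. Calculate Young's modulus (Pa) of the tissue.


E = stress / strain
E = 3.1040e+06 / 0.0673
E = 4.6122e+07


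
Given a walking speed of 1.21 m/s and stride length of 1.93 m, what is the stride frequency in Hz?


f = v / stride_length
f = 1.21 / 1.93
f = 0.6269


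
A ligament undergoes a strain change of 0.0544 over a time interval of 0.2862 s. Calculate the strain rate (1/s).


strain_rate = delta_strain / delta_t
strain_rate = 0.0544 / 0.2862
strain_rate = 0.1901


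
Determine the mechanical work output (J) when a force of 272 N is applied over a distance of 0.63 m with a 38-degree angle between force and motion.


W = F * d * cos(theta)
theta = 38 deg = 0.6632 rad
cos(theta) = 0.7880
W = 272 * 0.63 * 0.7880
W = 135.0335


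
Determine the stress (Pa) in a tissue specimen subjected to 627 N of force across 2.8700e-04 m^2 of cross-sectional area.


stress = F / A
stress = 627 / 2.8700e-04
stress = 2.1847e+06


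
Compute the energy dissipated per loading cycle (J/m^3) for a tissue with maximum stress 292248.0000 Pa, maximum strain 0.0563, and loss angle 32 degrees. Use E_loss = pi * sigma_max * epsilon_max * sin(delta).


E_loss = pi * sigma_max * epsilon_max * sin(delta)
delta = 32 deg = 0.5585 rad
sin(delta) = 0.5299
E_loss = pi * 292248.0000 * 0.0563 * 0.5299
E_loss = 27391.7338


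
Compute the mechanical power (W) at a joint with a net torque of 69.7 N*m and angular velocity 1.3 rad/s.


P = M * omega
P = 69.7 * 1.3
P = 90.6100


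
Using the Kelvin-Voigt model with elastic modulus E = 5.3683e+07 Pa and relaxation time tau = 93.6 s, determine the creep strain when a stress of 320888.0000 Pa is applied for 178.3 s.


epsilon(t) = (sigma/E) * (1 - exp(-t/tau))
sigma/E = 320888.0000 / 5.3683e+07 = 0.0060
exp(-t/tau) = exp(-178.3 / 93.6) = 0.1488
epsilon = 0.0060 * (1 - 0.1488)
epsilon = 0.0051


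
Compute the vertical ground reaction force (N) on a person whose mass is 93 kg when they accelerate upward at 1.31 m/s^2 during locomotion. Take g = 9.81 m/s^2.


GRF = m * (g + a)
GRF = 93 * (9.81 + 1.31)
GRF = 93 * 11.1200
GRF = 1034.1600


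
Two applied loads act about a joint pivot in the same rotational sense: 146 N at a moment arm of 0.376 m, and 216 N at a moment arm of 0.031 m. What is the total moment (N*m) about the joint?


M = F1 * d1 + F2 * d2
M = 146 * 0.376 + 216 * 0.031
M = 54.8960 + 6.6960
M = 61.5920


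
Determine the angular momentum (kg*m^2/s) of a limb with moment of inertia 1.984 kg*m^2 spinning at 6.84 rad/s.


L = I * omega
L = 1.984 * 6.84
L = 13.5706


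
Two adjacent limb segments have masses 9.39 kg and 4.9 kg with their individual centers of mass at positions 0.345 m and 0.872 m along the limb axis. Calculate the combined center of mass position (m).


COM = (m1*x1 + m2*x2) / (m1 + m2)
COM = (9.39*0.345 + 4.9*0.872) / (9.39 + 4.9)
Numerator = 7.5123
Denominator = 14.2900
COM = 0.5257


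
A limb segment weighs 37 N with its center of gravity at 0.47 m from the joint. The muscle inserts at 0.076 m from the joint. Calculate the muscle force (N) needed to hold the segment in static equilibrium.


F_muscle = W * d_load / d_muscle
F_muscle = 37 * 0.47 / 0.076
Numerator = 17.3900
F_muscle = 228.8158


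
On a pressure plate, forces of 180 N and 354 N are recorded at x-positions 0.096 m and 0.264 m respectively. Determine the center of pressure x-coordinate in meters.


COP_x = (F1*x1 + F2*x2) / (F1 + F2)
COP_x = (180*0.096 + 354*0.264) / (180 + 354)
Numerator = 110.7360
Denominator = 534
COP_x = 0.2074


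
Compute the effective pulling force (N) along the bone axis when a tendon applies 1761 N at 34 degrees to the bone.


F_eff = F_tendon * cos(theta)
theta = 34 deg = 0.5934 rad
cos(theta) = 0.8290
F_eff = 1761 * 0.8290
F_eff = 1459.9352


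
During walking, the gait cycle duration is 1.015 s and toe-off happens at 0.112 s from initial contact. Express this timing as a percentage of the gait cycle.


pct = (event_time / cycle_time) * 100
pct = (0.112 / 1.015) * 100
ratio = 0.1103
pct = 11.0345


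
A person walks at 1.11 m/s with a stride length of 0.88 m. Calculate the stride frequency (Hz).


f = v / stride_length
f = 1.11 / 0.88
f = 1.2614


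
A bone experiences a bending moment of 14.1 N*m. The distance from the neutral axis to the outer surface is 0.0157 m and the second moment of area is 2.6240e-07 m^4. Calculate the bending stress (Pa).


sigma = M * c / I
sigma = 14.1 * 0.0157 / 2.6240e-07
M * c = 0.2214
sigma = 843635.6707


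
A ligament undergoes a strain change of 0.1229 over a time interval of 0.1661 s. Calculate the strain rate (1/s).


strain_rate = delta_strain / delta_t
strain_rate = 0.1229 / 0.1661
strain_rate = 0.7399


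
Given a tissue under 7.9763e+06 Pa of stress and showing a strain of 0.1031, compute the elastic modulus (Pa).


E = stress / strain
E = 7.9763e+06 / 0.1031
E = 7.7365e+07


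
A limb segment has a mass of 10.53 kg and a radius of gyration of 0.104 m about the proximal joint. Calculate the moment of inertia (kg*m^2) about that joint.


I = m * k^2
I = 10.53 * 0.104^2
k^2 = 0.0108
I = 0.1139


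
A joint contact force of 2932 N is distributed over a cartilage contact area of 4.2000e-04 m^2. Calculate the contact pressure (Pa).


P = F / A
P = 2932 / 4.2000e-04
P = 6.9810e+06


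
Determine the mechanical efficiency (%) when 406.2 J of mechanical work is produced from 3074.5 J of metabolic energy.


eta = (W_mech / E_meta) * 100
eta = (406.2 / 3074.5) * 100
ratio = 0.1321
eta = 13.2119


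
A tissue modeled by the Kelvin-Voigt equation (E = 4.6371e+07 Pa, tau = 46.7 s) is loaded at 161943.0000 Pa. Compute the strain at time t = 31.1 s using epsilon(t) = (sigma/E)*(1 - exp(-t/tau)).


epsilon(t) = (sigma/E) * (1 - exp(-t/tau))
sigma/E = 161943.0000 / 4.6371e+07 = 0.0035
exp(-t/tau) = exp(-31.1 / 46.7) = 0.5138
epsilon = 0.0035 * (1 - 0.5138)
epsilon = 0.0017


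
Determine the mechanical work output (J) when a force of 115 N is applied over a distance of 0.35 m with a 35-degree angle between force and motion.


W = F * d * cos(theta)
theta = 35 deg = 0.6109 rad
cos(theta) = 0.8192
W = 115 * 0.35 * 0.8192
W = 32.9709


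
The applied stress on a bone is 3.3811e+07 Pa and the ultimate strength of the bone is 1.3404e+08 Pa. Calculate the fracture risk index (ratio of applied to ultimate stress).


FRI = applied / ultimate
FRI = 3.3811e+07 / 1.3404e+08
FRI = 0.2522


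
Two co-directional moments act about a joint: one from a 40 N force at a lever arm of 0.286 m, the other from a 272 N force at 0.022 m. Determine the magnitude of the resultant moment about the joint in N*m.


M = F1 * d1 + F2 * d2
M = 40 * 0.286 + 272 * 0.022
M = 11.4400 + 5.9840
M = 17.4240


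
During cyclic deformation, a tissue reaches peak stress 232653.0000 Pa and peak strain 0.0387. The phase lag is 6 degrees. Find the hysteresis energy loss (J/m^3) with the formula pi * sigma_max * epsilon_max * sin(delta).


E_loss = pi * sigma_max * epsilon_max * sin(delta)
delta = 6 deg = 0.1047 rad
sin(delta) = 0.1045
E_loss = pi * 232653.0000 * 0.0387 * 0.1045
E_loss = 2956.6782


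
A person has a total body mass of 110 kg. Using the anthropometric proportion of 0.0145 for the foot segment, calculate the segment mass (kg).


m_segment = body_mass * fraction
m_segment = 110 * 0.0145
m_segment = 1.5950


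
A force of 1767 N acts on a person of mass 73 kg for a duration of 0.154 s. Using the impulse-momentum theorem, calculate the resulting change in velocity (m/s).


J = F * dt = 1767 * 0.154 = 272.1180 N*s
delta_v = J / m
delta_v = 272.1180 / 73
delta_v = 3.7276


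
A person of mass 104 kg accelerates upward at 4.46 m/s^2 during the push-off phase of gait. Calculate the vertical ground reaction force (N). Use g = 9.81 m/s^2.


GRF = m * (g + a)
GRF = 104 * (9.81 + 4.46)
GRF = 104 * 14.2700
GRF = 1484.0800


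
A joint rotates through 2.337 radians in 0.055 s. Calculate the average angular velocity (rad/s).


omega = delta_theta / delta_t
omega = 2.337 / 0.055
omega = 42.4909


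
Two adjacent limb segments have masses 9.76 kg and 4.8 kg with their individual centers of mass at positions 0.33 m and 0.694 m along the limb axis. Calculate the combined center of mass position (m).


COM = (m1*x1 + m2*x2) / (m1 + m2)
COM = (9.76*0.33 + 4.8*0.694) / (9.76 + 4.8)
Numerator = 6.5520
Denominator = 14.5600
COM = 0.4500


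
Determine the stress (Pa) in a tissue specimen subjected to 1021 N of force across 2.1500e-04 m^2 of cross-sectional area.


stress = F / A
stress = 1021 / 2.1500e-04
stress = 4.7488e+06


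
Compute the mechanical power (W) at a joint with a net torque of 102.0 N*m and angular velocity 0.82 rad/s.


P = M * omega
P = 102.0 * 0.82
P = 83.6400


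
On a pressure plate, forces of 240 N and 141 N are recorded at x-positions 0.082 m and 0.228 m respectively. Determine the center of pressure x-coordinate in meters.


COP_x = (F1*x1 + F2*x2) / (F1 + F2)
COP_x = (240*0.082 + 141*0.228) / (240 + 141)
Numerator = 51.8280
Denominator = 381
COP_x = 0.1360


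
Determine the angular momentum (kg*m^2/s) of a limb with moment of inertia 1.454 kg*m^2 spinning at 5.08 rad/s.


L = I * omega
L = 1.454 * 5.08
L = 7.3863


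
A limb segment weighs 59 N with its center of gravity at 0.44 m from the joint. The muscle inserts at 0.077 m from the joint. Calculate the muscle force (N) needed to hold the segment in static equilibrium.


F_muscle = W * d_load / d_muscle
F_muscle = 59 * 0.44 / 0.077
Numerator = 25.9600
F_muscle = 337.1429


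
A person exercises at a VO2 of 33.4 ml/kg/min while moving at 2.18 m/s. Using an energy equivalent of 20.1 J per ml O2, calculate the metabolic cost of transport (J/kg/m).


Power per kg = VO2 * 20.1 / 60
Power per kg = 33.4 * 20.1 / 60 = 11.1890 W/kg
Cost = power_per_kg / speed
Cost = 11.1890 / 2.18
Cost = 5.1326


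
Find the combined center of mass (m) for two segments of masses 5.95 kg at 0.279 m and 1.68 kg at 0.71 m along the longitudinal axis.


COM = (m1*x1 + m2*x2) / (m1 + m2)
COM = (5.95*0.279 + 1.68*0.71) / (5.95 + 1.68)
Numerator = 2.8529
Denominator = 7.6300
COM = 0.3739


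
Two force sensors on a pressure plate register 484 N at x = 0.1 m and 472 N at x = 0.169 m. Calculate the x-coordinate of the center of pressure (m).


COP_x = (F1*x1 + F2*x2) / (F1 + F2)
COP_x = (484*0.1 + 472*0.169) / (484 + 472)
Numerator = 128.1680
Denominator = 956
COP_x = 0.1341


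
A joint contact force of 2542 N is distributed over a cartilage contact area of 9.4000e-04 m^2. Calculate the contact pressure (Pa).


P = F / A
P = 2542 / 9.4000e-04
P = 2.7043e+06


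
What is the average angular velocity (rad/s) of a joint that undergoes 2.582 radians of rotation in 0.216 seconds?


omega = delta_theta / delta_t
omega = 2.582 / 0.216
omega = 11.9537


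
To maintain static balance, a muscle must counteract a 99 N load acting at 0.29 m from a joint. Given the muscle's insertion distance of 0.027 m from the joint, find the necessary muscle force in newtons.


F_muscle = W * d_load / d_muscle
F_muscle = 99 * 0.29 / 0.027
Numerator = 28.7100
F_muscle = 1063.3333


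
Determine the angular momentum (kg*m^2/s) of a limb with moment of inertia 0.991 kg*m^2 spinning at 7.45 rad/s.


L = I * omega
L = 0.991 * 7.45
L = 7.3830


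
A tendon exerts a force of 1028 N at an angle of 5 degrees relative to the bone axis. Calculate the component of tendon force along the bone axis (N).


F_eff = F_tendon * cos(theta)
theta = 5 deg = 0.0873 rad
cos(theta) = 0.9962
F_eff = 1028 * 0.9962
F_eff = 1024.0881


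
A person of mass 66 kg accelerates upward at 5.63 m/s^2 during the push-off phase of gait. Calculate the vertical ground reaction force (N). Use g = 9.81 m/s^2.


GRF = m * (g + a)
GRF = 66 * (9.81 + 5.63)
GRF = 66 * 15.4400
GRF = 1019.0400


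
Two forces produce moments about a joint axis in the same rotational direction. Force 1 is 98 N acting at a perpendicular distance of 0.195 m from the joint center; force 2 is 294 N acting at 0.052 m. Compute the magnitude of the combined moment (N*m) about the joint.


M = F1 * d1 + F2 * d2
M = 98 * 0.195 + 294 * 0.052
M = 19.1100 + 15.2880
M = 34.3980


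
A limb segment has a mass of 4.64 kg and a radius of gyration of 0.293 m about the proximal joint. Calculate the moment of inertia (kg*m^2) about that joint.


I = m * k^2
I = 4.64 * 0.293^2
k^2 = 0.0858
I = 0.3983


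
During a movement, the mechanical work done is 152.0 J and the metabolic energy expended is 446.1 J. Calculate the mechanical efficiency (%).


eta = (W_mech / E_meta) * 100
eta = (152.0 / 446.1) * 100
ratio = 0.3407
eta = 34.0731


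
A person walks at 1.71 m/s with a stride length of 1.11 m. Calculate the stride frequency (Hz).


f = v / stride_length
f = 1.71 / 1.11
f = 1.5405


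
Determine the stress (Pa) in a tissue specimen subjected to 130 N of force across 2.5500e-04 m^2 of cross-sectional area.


stress = F / A
stress = 130 / 2.5500e-04
stress = 509803.9216


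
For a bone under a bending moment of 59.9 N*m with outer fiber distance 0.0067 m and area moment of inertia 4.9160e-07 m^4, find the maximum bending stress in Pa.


sigma = M * c / I
sigma = 59.9 * 0.0067 / 4.9160e-07
M * c = 0.4013
sigma = 816375.1017


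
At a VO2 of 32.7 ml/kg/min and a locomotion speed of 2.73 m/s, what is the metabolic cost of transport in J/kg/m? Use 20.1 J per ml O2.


Power per kg = VO2 * 20.1 / 60
Power per kg = 32.7 * 20.1 / 60 = 10.9545 W/kg
Cost = power_per_kg / speed
Cost = 10.9545 / 2.73
Cost = 4.0126


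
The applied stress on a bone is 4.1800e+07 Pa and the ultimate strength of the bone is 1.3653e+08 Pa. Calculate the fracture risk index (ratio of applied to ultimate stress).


FRI = applied / ultimate
FRI = 4.1800e+07 / 1.3653e+08
FRI = 0.3062


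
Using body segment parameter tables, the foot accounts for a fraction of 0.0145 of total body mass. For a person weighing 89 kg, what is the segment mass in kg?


m_segment = body_mass * fraction
m_segment = 89 * 0.0145
m_segment = 1.2905


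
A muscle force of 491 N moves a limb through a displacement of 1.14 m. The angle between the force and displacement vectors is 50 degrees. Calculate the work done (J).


W = F * d * cos(theta)
theta = 50 deg = 0.8727 rad
cos(theta) = 0.6428
W = 491 * 1.14 * 0.6428
W = 359.7939


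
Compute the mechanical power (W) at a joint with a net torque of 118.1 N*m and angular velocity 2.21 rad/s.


P = M * omega
P = 118.1 * 2.21
P = 261.0010


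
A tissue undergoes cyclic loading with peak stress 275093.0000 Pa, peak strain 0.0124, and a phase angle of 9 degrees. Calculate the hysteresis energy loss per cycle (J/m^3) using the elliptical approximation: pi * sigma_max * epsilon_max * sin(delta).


E_loss = pi * sigma_max * epsilon_max * sin(delta)
delta = 9 deg = 0.1571 rad
sin(delta) = 0.1564
E_loss = pi * 275093.0000 * 0.0124 * 0.1564
E_loss = 1676.4227


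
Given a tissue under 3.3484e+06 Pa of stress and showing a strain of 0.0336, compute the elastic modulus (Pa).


E = stress / strain
E = 3.3484e+06 / 0.0336
E = 9.9655e+07


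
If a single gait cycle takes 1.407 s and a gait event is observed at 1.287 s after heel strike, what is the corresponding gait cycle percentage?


pct = (event_time / cycle_time) * 100
pct = (1.287 / 1.407) * 100
ratio = 0.9147
pct = 91.4712


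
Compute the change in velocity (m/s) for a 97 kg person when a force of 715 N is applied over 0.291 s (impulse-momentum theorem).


J = F * dt = 715 * 0.291 = 208.0650 N*s
delta_v = J / m
delta_v = 208.0650 / 97
delta_v = 2.1450


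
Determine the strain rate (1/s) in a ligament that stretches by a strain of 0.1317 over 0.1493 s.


strain_rate = delta_strain / delta_t
strain_rate = 0.1317 / 0.1493
strain_rate = 0.8821


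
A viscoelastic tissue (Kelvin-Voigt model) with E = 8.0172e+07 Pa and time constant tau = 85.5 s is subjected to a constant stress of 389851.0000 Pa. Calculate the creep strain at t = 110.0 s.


epsilon(t) = (sigma/E) * (1 - exp(-t/tau))
sigma/E = 389851.0000 / 8.0172e+07 = 0.0049
exp(-t/tau) = exp(-110.0 / 85.5) = 0.2762
epsilon = 0.0049 * (1 - 0.2762)
epsilon = 0.0035


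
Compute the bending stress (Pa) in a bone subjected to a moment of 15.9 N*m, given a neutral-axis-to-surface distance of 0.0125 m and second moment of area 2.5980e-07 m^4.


sigma = M * c / I
sigma = 15.9 * 0.0125 / 2.5980e-07
M * c = 0.1988
sigma = 765011.5473


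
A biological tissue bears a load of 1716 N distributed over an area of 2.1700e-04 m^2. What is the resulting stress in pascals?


stress = F / A
stress = 1716 / 2.1700e-04
stress = 7.9078e+06


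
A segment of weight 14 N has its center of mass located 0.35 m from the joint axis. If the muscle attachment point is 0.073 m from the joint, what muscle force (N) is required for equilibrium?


F_muscle = W * d_load / d_muscle
F_muscle = 14 * 0.35 / 0.073
Numerator = 4.9000
F_muscle = 67.1233


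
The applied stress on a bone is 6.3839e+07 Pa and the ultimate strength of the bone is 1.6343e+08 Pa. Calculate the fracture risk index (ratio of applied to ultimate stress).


FRI = applied / ultimate
FRI = 6.3839e+07 / 1.6343e+08
FRI = 0.3906


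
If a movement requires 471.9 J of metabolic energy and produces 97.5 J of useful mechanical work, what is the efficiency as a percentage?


eta = (W_mech / E_meta) * 100
eta = (97.5 / 471.9) * 100
ratio = 0.2066
eta = 20.6612


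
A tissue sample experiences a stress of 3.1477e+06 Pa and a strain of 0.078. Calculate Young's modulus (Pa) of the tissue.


E = stress / strain
E = 3.1477e+06 / 0.078
E = 4.0355e+07


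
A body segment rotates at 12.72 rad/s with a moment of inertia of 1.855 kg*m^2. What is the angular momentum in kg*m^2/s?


L = I * omega
L = 1.855 * 12.72
L = 23.5956


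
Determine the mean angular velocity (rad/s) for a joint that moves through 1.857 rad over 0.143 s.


omega = delta_theta / delta_t
omega = 1.857 / 0.143
omega = 12.9860


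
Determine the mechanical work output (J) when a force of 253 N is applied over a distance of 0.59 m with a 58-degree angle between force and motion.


W = F * d * cos(theta)
theta = 58 deg = 1.0123 rad
cos(theta) = 0.5299
W = 253 * 0.59 * 0.5299
W = 79.1010


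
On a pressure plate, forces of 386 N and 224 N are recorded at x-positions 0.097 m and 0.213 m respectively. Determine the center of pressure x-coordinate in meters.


COP_x = (F1*x1 + F2*x2) / (F1 + F2)
COP_x = (386*0.097 + 224*0.213) / (386 + 224)
Numerator = 85.1540
Denominator = 610
COP_x = 0.1396


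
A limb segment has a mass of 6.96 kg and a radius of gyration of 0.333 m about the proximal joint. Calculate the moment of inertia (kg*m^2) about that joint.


I = m * k^2
I = 6.96 * 0.333^2
k^2 = 0.1109
I = 0.7718


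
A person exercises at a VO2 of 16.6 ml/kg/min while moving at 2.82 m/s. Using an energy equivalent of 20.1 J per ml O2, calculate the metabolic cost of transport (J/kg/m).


Power per kg = VO2 * 20.1 / 60
Power per kg = 16.6 * 20.1 / 60 = 5.5610 W/kg
Cost = power_per_kg / speed
Cost = 5.5610 / 2.82
Cost = 1.9720


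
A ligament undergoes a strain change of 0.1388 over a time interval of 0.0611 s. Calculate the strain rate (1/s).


strain_rate = delta_strain / delta_t
strain_rate = 0.1388 / 0.0611
strain_rate = 2.2717


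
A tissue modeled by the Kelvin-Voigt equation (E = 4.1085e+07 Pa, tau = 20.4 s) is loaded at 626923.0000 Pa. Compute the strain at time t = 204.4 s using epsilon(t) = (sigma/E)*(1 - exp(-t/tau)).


epsilon(t) = (sigma/E) * (1 - exp(-t/tau))
sigma/E = 626923.0000 / 4.1085e+07 = 0.0153
exp(-t/tau) = exp(-204.4 / 20.4) = 4.4518e-05
epsilon = 0.0153 * (1 - 4.4518e-05)
epsilon = 0.0153


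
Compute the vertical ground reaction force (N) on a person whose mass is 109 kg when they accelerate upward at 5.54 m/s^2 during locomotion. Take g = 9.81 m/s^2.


GRF = m * (g + a)
GRF = 109 * (9.81 + 5.54)
GRF = 109 * 15.3500
GRF = 1673.1500


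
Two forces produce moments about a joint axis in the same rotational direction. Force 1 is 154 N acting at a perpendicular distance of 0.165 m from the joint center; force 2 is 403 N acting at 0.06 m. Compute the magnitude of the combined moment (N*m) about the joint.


M = F1 * d1 + F2 * d2
M = 154 * 0.165 + 403 * 0.06
M = 25.4100 + 24.1800
M = 49.5900


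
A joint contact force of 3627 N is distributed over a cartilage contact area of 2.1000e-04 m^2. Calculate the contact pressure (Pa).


P = F / A
P = 3627 / 2.1000e-04
P = 1.7271e+07


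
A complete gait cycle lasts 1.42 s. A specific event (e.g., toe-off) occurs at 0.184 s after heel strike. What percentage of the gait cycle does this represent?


pct = (event_time / cycle_time) * 100
pct = (0.184 / 1.42) * 100
ratio = 0.1296
pct = 12.9577


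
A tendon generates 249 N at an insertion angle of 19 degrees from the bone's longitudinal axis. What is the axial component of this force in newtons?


F_eff = F_tendon * cos(theta)
theta = 19 deg = 0.3316 rad
cos(theta) = 0.9455
F_eff = 249 * 0.9455
F_eff = 235.4341


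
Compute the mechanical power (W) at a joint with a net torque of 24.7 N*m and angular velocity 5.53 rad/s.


P = M * omega
P = 24.7 * 5.53
P = 136.5910


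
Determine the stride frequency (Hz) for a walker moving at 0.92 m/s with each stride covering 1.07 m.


f = v / stride_length
f = 0.92 / 1.07
f = 0.8598


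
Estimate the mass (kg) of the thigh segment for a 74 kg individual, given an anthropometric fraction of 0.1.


m_segment = body_mass * fraction
m_segment = 74 * 0.1
m_segment = 7.4000


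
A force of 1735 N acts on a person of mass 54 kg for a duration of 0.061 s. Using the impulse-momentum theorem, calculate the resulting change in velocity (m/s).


J = F * dt = 1735 * 0.061 = 105.8350 N*s
delta_v = J / m
delta_v = 105.8350 / 54
delta_v = 1.9599


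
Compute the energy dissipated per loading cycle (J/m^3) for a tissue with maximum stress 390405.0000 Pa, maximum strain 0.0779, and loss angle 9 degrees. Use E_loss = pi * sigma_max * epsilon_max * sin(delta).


E_loss = pi * sigma_max * epsilon_max * sin(delta)
delta = 9 deg = 0.1571 rad
sin(delta) = 0.1564
E_loss = pi * 390405.0000 * 0.0779 * 0.1564
E_loss = 14946.3498


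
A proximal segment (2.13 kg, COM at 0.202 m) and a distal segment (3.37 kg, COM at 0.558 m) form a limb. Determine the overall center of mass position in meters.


COM = (m1*x1 + m2*x2) / (m1 + m2)
COM = (2.13*0.202 + 3.37*0.558) / (2.13 + 3.37)
Numerator = 2.3107
Denominator = 5.5000
COM = 0.4201


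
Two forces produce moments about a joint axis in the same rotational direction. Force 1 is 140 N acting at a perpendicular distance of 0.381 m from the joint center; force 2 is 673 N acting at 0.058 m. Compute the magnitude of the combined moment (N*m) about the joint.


M = F1 * d1 + F2 * d2
M = 140 * 0.381 + 673 * 0.058
M = 53.3400 + 39.0340
M = 92.3740


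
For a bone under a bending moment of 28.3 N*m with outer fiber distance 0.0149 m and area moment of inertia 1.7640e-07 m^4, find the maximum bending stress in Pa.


sigma = M * c / I
sigma = 28.3 * 0.0149 / 1.7640e-07
M * c = 0.4217
sigma = 2.3904e+06


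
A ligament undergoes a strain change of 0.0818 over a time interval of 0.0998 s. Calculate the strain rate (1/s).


strain_rate = delta_strain / delta_t
strain_rate = 0.0818 / 0.0998
strain_rate = 0.8196


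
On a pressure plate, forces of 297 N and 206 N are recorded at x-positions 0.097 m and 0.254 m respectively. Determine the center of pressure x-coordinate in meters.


COP_x = (F1*x1 + F2*x2) / (F1 + F2)
COP_x = (297*0.097 + 206*0.254) / (297 + 206)
Numerator = 81.1330
Denominator = 503
COP_x = 0.1613


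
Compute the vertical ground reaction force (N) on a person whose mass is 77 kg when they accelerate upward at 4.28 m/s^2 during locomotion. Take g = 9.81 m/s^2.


GRF = m * (g + a)
GRF = 77 * (9.81 + 4.28)
GRF = 77 * 14.0900
GRF = 1084.9300


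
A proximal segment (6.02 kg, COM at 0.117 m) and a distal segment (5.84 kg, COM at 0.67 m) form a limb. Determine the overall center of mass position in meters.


COM = (m1*x1 + m2*x2) / (m1 + m2)
COM = (6.02*0.117 + 5.84*0.67) / (6.02 + 5.84)
Numerator = 4.6171
Denominator = 11.8600
COM = 0.3893
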